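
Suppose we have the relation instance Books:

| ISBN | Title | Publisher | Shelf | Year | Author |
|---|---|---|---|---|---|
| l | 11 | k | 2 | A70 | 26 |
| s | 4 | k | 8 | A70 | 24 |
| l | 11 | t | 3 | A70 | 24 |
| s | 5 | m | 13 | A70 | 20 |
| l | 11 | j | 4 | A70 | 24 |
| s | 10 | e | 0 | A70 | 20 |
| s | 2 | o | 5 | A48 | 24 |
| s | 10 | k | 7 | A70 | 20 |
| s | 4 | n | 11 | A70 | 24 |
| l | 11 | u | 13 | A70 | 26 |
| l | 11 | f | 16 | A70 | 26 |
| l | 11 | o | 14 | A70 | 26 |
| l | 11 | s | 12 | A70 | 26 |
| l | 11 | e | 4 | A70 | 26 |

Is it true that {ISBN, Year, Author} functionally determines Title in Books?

No

(ISBN=l, Year=A70, Author=26): 6 rows → Title = 11, 11, 11, 11, 11, 11 ✓
(ISBN=s, Year=A70, Author=24): 2 rows → Title = 4, 4 ✓
(ISBN=l, Year=A70, Author=24): 2 rows → Title = 11, 11 ✓
(ISBN=s, Year=A70, Author=20): 3 rows → Title takes values {5, 10} — violation
(ISBN=s, Year=A48, Author=24): 1 row → Title = 2 ✓
Two rows agree on {ISBN, Year, Author} but differ on Title, so {ISBN, Year, Author} → Title does not hold.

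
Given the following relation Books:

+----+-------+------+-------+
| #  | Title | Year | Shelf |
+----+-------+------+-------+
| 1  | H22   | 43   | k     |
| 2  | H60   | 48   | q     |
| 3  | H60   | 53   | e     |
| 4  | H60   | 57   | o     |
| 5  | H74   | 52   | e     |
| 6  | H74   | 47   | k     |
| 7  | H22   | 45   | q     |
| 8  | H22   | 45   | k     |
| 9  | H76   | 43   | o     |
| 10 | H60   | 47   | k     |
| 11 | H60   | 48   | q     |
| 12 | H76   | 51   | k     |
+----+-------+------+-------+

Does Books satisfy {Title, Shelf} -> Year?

(Title=H22, Shelf=k): rows 1, 8 → Year takes values {43, 45} — violation
(Title=H60, Shelf=q): rows 2, 11 → Year = 48, 48 ✓
(Title=H60, Shelf=e): row 3 → Year = 53 ✓
(Title=H60, Shelf=o): row 4 → Year = 57 ✓
(Title=H74, Shelf=e): row 5 → Year = 52 ✓
(Title=H74, Shelf=k): row 6 → Year = 47 ✓
(Title=H22, Shelf=q): row 7 → Year = 45 ✓
(Title=H76, Shelf=o): row 9 → Year = 43 ✓
(Title=H60, Shelf=k): row 10 → Year = 47 ✓
(Title=H76, Shelf=k): row 12 → Year = 51 ✓
Two rows agree on {Title, Shelf} but differ on Year, so {Title, Shelf} -> Year does not hold.

No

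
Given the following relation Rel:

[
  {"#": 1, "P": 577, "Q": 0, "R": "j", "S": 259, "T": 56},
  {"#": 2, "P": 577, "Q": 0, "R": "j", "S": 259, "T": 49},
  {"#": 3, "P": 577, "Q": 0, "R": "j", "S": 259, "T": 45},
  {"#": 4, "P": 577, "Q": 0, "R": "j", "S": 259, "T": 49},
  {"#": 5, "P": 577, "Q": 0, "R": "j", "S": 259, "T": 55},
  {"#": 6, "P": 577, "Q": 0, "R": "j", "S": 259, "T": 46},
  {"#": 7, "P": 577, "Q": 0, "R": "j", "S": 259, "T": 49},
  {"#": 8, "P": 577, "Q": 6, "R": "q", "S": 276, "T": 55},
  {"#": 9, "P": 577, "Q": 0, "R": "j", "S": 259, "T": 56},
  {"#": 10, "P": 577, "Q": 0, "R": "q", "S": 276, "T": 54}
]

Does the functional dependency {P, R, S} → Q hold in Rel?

(P=577, R=j, S=259): rows 1, 2, 3, 4, 5, 6, 7, 9 → Q = 0, 0, 0, 0, 0, 0, 0, 0 ✓
(P=577, R=q, S=276): rows 8, 10 → Q takes values {6, 0} — violation
Two rows agree on {P, R, S} but differ on Q, so {P, R, S} → Q does not hold.

No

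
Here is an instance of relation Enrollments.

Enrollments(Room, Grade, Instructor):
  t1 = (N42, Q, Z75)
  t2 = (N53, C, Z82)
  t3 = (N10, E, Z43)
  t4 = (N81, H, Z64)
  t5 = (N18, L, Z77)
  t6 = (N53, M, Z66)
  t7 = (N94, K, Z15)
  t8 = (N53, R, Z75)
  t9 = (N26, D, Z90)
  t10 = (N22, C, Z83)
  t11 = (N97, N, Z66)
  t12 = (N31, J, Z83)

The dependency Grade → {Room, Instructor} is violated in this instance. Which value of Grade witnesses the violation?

Grade=Q: row 1 → {Room,Instructor} = (N42, Z75) ✓
Grade=C: rows 2, 10 → {Room,Instructor} takes values {(N53, Z82), (N22, Z83)} — violation
Grade=E: row 3 → {Room,Instructor} = (N10, Z43) ✓
Grade=H: row 4 → {Room,Instructor} = (N81, Z64) ✓
Grade=L: row 5 → {Room,Instructor} = (N18, Z77) ✓
Grade=M: row 6 → {Room,Instructor} = (N53, Z66) ✓
Grade=K: row 7 → {Room,Instructor} = (N94, Z15) ✓
Grade=R: row 8 → {Room,Instructor} = (N53, Z75) ✓
Grade=D: row 9 → {Room,Instructor} = (N26, Z90) ✓
Grade=N: row 11 → {Room,Instructor} = (N97, Z66) ✓
Grade=J: row 12 → {Room,Instructor} = (N31, Z83) ✓
The only Grade value with inconsistent RHS is Grade=C.

C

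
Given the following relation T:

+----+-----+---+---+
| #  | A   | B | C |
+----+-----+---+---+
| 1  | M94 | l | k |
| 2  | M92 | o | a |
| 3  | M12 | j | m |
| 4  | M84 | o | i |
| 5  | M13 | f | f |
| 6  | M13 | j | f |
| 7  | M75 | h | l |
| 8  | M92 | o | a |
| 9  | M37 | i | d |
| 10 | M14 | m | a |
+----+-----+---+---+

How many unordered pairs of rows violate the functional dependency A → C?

A=M92: all 2 rows agree on C — 0 pairs.
A=M13: all 2 rows agree on C — 0 pairs.

0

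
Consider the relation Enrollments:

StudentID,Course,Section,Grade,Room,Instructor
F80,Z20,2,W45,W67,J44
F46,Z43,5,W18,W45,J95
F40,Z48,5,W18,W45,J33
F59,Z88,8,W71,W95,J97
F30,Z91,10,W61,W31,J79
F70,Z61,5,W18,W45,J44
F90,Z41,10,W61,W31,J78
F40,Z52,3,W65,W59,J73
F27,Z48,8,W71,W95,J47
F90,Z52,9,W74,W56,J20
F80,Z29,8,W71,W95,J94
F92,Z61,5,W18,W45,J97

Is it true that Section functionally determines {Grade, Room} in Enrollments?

Yes

Section=2: 1 row → {Grade,Room} = (W45, W67) ✓
Section=5: 4 rows → {Grade,Room} = (W18, W45), (W18, W45), (W18, W45), (W18, W45) ✓
Section=8: 3 rows → {Grade,Room} = (W71, W95), (W71, W95), (W71, W95) ✓
Section=10: 2 rows → {Grade,Room} = (W61, W31), (W61, W31) ✓
Section=3: 1 row → {Grade,Room} = (W65, W59) ✓
Section=9: 1 row → {Grade,Room} = (W74, W56) ✓
Every Section value is associated with a single {Grade, Room} value, so Section -> {Grade, Room} holds.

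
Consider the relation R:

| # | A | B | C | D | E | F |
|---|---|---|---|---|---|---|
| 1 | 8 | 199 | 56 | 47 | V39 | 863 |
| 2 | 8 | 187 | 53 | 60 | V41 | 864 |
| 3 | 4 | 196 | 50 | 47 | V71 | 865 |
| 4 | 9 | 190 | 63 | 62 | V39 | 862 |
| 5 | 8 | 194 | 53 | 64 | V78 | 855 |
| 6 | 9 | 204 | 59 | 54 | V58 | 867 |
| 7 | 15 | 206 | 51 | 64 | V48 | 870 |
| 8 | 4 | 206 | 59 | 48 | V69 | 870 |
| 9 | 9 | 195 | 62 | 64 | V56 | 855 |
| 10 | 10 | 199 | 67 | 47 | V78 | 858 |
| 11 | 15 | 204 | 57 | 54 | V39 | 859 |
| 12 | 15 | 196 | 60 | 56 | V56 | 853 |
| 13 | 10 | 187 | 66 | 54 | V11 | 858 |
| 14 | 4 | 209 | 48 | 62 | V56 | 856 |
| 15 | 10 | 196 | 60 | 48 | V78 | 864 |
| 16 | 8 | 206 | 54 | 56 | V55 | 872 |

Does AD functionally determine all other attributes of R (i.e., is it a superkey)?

Yes

All 16 rows have distinct AD values, so AD → (all attributes) holds and AD is a superkey.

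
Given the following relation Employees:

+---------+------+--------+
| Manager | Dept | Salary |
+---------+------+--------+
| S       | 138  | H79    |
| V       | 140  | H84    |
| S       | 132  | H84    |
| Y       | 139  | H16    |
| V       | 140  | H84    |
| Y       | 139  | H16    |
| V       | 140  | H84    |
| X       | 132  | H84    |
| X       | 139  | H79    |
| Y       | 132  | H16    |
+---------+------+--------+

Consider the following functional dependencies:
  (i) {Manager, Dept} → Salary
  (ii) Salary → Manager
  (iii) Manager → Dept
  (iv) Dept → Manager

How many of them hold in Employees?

(i) {Manager, Dept} → Salary: every LHS value maps to a single RHS value — holds.
(ii) Salary → Manager: Salary=H79: 2 rows → Manager takes values {S, X} — violation; Salary=H84: 5 rows → Manager takes values {V, S, X} — violation — fails.
(iii) Manager → Dept: Manager=S: 2 rows → Dept takes values {138, 132} — violation; Manager=Y: 3 rows → Dept takes values {139, 132} — violation; Manager=X: 2 rows → Dept takes values {132, 139} — violation — fails.
(iv) Dept → Manager: Dept=132: 3 rows → Manager takes values {S, X, Y} — violation; Dept=139: 3 rows → Manager takes values {Y, X} — violation — fails.
1 of the 4 dependencies holds.

1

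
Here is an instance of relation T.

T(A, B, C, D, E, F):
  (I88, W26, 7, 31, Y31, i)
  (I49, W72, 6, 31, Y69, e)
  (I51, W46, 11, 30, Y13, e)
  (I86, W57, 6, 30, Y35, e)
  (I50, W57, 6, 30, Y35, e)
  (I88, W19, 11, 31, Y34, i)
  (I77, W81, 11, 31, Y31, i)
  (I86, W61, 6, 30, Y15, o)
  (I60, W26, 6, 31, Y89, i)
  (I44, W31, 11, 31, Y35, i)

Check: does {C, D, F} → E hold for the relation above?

(C=7, D=31, F=i): 1 row → E = Y31 ✓
(C=6, D=31, F=e): 1 row → E = Y69 ✓
(C=11, D=30, F=e): 1 row → E = Y13 ✓
(C=6, D=30, F=e): 2 rows → E = Y35, Y35 ✓
(C=11, D=31, F=i): 3 rows → E takes values {Y34, Y31, Y35} — violation
(C=6, D=30, F=o): 1 row → E = Y15 ✓
(C=6, D=31, F=i): 1 row → E = Y89 ✓
Two rows agree on {C, D, F} but differ on E, so {C, D, F} → E does not hold.

No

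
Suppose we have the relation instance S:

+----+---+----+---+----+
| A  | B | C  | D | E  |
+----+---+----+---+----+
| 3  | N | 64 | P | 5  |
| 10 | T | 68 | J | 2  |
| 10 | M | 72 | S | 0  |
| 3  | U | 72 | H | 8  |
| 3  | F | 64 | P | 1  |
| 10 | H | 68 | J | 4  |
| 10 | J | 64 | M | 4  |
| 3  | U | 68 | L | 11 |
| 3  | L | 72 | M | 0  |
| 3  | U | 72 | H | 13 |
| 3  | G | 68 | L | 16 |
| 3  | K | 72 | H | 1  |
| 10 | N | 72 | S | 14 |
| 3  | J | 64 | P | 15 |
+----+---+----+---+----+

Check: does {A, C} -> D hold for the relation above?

No

(A=3, C=64): 3 rows → D = P, P, P ✓
(A=10, C=68): 2 rows → D = J, J ✓
(A=10, C=72): 2 rows → D = S, S ✓
(A=3, C=72): 4 rows → D takes values {H, M} — violation
(A=10, C=64): 1 row → D = M ✓
(A=3, C=68): 2 rows → D = L, L ✓
Two rows agree on {A, C} but differ on D, so {A, C} -> D does not hold.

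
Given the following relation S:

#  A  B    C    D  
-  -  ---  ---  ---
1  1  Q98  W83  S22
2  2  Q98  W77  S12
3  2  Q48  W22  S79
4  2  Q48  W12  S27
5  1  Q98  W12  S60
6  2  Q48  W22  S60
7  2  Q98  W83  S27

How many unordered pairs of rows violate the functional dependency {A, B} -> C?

(A=1, B=Q98): violating pairs (1,5) — 1 pair.
(A=2, B=Q98): violating pairs (2,7) — 1 pair.
(A=2, B=Q48): violating pairs (3,4), (4,6) — 2 pairs.

4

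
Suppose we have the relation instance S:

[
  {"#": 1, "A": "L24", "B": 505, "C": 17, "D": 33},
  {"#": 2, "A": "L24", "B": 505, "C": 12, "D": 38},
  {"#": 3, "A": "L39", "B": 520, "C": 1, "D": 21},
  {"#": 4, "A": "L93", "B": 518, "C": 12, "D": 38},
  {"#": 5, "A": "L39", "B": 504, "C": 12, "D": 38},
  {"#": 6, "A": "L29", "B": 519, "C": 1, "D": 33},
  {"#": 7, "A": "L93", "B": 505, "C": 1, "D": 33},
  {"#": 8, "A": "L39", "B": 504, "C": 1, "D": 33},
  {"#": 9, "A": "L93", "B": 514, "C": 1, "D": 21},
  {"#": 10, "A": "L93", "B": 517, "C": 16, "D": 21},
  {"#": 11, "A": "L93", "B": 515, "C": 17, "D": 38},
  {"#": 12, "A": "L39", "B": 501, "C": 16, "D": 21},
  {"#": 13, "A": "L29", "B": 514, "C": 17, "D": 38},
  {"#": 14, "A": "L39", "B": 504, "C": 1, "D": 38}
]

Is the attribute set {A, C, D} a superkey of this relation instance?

Yes

All 14 rows have distinct {A, C, D} values, so {A, C, D} → (all attributes) holds and {A, C, D} is a superkey.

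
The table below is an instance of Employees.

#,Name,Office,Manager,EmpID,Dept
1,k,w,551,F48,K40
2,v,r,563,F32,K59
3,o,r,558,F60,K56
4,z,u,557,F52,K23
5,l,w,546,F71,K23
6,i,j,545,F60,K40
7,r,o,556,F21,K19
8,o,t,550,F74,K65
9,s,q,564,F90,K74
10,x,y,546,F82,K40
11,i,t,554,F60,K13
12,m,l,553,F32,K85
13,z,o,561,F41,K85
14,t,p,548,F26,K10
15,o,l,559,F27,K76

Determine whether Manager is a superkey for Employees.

No

Rows 5 and 10 have the same Manager value Manager=546 but are distinct tuples, so Manager does not determine every attribute — not a superkey.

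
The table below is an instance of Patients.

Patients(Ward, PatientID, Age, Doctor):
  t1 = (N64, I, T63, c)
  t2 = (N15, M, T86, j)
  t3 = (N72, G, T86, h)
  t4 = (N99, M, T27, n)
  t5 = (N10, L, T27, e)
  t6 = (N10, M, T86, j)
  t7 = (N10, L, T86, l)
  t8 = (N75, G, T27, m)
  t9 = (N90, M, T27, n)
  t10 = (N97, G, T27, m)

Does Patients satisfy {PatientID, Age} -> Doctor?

(PatientID=I, Age=T63): row 1 → Doctor = c ✓
(PatientID=M, Age=T86): rows 2, 6 → Doctor = j, j ✓
(PatientID=G, Age=T86): row 3 → Doctor = h ✓
(PatientID=M, Age=T27): rows 4, 9 → Doctor = n, n ✓
(PatientID=L, Age=T27): row 5 → Doctor = e ✓
(PatientID=L, Age=T86): row 7 → Doctor = l ✓
(PatientID=G, Age=T27): rows 8, 10 → Doctor = m, m ✓
Every {PatientID, Age} value is associated with a single Doctor value, so {PatientID, Age} -> Doctor holds.

Yes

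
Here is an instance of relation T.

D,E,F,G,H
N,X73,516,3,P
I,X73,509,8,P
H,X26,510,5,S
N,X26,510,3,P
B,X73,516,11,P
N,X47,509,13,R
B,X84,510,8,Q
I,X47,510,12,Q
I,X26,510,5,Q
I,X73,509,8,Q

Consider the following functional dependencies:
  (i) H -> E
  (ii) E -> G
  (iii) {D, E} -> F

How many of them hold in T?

(i) H -> E: H=P: 4 rows → E takes values {X73, X26} — violation; H=Q: 4 rows → E takes values {X84, X47, X26, X73} — violation — fails.
(ii) E -> G: E=X73: 4 rows → G takes values {3, 8, 11} — violation; E=X26: 3 rows → G takes values {5, 3} — violation; E=X47: 2 rows → G takes values {13, 12} — violation — fails.
(iii) {D, E} -> F: every LHS value maps to a single RHS value — holds.
1 of the 3 dependencies holds.

1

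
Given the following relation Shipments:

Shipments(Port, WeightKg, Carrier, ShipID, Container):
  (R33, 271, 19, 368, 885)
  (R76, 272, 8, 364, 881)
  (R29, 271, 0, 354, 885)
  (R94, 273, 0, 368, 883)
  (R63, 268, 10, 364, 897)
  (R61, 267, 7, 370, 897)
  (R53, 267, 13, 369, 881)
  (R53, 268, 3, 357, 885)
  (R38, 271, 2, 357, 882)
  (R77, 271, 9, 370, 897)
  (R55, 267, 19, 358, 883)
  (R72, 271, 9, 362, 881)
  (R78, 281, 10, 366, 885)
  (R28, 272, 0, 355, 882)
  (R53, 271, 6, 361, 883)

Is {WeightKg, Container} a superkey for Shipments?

No

Two distinct rows share (WeightKg=271, Container=885), so {WeightKg, Container} does not determine every attribute — not a superkey.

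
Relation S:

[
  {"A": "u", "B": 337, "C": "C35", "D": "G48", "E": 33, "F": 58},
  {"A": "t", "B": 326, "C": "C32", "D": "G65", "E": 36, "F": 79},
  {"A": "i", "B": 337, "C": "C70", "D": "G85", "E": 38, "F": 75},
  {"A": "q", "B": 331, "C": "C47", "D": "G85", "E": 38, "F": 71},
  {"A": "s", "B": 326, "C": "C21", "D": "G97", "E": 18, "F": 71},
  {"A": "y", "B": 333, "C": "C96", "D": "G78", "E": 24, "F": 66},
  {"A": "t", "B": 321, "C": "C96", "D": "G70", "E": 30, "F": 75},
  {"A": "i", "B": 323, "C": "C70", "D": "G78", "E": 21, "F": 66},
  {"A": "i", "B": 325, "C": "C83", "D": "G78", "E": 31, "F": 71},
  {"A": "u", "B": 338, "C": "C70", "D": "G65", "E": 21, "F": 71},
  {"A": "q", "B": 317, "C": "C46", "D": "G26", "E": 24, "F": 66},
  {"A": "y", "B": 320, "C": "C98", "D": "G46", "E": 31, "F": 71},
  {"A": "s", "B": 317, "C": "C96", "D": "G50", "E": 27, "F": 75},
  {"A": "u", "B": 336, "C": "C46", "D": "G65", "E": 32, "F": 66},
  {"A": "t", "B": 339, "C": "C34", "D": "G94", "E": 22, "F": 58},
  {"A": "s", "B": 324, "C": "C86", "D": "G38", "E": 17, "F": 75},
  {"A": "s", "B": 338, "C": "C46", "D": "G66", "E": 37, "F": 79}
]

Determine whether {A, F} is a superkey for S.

No

Two distinct rows share (A=s, F=75), so {A, F} does not determine every attribute — not a superkey.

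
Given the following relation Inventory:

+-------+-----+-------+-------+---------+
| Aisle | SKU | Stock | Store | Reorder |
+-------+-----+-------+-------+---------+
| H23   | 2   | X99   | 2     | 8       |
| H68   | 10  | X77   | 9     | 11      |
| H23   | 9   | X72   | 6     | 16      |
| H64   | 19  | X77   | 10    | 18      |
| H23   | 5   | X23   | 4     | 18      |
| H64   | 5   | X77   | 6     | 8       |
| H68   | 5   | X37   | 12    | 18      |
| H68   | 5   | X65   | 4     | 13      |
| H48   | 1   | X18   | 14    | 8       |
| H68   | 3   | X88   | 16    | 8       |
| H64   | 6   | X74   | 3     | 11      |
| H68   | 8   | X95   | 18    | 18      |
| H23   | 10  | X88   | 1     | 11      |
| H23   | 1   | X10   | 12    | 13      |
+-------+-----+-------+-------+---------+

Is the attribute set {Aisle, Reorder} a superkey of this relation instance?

Two distinct rows share (Aisle=H68, Reorder=18), so {Aisle, Reorder} does not determine every attribute — not a superkey.

No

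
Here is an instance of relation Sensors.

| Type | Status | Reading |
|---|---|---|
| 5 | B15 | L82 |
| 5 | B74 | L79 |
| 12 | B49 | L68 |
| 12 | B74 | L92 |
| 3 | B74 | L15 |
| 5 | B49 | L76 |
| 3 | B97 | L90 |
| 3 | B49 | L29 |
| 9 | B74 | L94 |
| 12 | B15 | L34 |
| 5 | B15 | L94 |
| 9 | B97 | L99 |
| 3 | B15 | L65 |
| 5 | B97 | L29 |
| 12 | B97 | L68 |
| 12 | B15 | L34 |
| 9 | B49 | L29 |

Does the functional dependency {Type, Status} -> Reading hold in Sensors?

No

(Type=5, Status=B15): 2 rows → Reading takes values {L82, L94} — violation
(Type=5, Status=B74): 1 row → Reading = L79 ✓
(Type=12, Status=B49): 1 row → Reading = L68 ✓
(Type=12, Status=B74): 1 row → Reading = L92 ✓
(Type=3, Status=B74): 1 row → Reading = L15 ✓
(Type=5, Status=B49): 1 row → Reading = L76 ✓
(Type=3, Status=B97): 1 row → Reading = L90 ✓
(Type=3, Status=B49): 1 row → Reading = L29 ✓
(Type=9, Status=B74): 1 row → Reading = L94 ✓
(Type=12, Status=B15): 2 rows → Reading = L34, L34 ✓
(Type=9, Status=B97): 1 row → Reading = L99 ✓
(Type=3, Status=B15): 1 row → Reading = L65 ✓
(Type=5, Status=B97): 1 row → Reading = L29 ✓
(Type=12, Status=B97): 1 row → Reading = L68 ✓
(Type=9, Status=B49): 1 row → Reading = L29 ✓
Two rows agree on {Type, Status} but differ on Reading, so {Type, Status} -> Reading does not hold.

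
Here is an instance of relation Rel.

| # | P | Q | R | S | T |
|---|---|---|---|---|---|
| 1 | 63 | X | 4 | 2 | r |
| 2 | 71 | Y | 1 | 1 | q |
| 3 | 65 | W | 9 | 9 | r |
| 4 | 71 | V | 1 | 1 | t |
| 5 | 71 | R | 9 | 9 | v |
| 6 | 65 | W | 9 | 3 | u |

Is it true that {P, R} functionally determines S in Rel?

(P=63, R=4): row 1 → S = 2 ✓
(P=71, R=1): rows 2, 4 → S = 1, 1 ✓
(P=65, R=9): rows 3, 6 → S takes values {9, 3} — violation
(P=71, R=9): row 5 → S = 9 ✓
Two rows agree on {P, R} but differ on S, so {P, R} → S does not hold.

No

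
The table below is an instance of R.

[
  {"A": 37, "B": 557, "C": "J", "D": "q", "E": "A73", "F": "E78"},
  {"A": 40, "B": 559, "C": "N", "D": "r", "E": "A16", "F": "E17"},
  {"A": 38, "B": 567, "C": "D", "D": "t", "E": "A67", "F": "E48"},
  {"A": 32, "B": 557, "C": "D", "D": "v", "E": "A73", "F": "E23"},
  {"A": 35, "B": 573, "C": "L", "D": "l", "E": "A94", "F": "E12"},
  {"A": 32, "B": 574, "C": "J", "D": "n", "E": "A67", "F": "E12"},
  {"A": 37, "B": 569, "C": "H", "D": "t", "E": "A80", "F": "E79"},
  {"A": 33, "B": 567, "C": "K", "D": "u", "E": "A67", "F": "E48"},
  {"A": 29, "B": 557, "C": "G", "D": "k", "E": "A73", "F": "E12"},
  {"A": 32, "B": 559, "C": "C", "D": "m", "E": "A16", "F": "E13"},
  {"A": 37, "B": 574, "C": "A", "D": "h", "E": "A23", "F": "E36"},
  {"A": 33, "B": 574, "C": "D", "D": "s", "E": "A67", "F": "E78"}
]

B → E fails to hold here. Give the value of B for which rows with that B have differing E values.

B=557: 3 rows → E = A73, A73, A73 ✓
B=559: 2 rows → E = A16, A16 ✓
B=567: 2 rows → E = A67, A67 ✓
B=573: 1 row → E = A94 ✓
B=574: 3 rows → E takes values {A67, A23} — violation
B=569: 1 row → E = A80 ✓
The only B value with inconsistent E is B=574.

574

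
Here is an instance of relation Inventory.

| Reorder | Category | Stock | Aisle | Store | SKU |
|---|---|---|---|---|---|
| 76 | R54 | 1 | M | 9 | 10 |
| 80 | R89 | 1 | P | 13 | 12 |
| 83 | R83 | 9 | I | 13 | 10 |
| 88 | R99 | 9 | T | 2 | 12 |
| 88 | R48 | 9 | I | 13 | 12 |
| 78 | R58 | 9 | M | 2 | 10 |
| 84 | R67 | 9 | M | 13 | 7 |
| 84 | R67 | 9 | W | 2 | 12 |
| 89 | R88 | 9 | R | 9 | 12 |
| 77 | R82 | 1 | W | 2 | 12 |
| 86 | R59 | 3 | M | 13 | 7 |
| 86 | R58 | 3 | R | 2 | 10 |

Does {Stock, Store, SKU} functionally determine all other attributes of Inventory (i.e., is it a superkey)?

No

Two distinct rows share (Stock=9, Store=2, SKU=12), so {Stock, Store, SKU} does not determine every attribute — not a superkey.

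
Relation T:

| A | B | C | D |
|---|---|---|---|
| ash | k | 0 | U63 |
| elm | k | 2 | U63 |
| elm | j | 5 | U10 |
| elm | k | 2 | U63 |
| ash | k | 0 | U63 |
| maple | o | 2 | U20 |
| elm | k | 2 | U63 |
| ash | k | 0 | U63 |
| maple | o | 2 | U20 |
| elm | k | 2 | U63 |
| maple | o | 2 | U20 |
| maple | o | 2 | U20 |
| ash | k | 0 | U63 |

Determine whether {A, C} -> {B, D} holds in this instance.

Yes

(A=ash, C=0): 4 rows → {B,D} = (k, U63), (k, U63), (k, U63), (k, U63) ✓
(A=elm, C=2): 4 rows → {B,D} = (k, U63), (k, U63), (k, U63), (k, U63) ✓
(A=elm, C=5): 1 row → {B,D} = (j, U10) ✓
(A=maple, C=2): 4 rows → {B,D} = (o, U20), (o, U20), (o, U20), (o, U20) ✓
Every {A, C} value is associated with a single {B, D} value, so {A, C} -> {B, D} holds.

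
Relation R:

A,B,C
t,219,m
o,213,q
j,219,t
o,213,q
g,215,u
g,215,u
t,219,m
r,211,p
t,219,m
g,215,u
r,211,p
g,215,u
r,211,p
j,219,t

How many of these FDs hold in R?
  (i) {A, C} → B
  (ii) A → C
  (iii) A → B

(i) {A, C} → B: every LHS value maps to a single RHS value — holds.
(ii) A → C: every LHS value maps to a single RHS value — holds.
(iii) A → B: every LHS value maps to a single RHS value — holds.
3 of the 3 dependencies hold.

3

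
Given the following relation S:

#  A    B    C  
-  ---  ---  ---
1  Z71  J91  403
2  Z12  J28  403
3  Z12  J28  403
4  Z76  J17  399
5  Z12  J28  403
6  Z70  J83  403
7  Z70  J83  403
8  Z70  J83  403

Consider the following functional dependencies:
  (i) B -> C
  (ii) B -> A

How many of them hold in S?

(i) B -> C: every LHS value maps to a single RHS value — holds.
(ii) B -> A: every LHS value maps to a single RHS value — holds.
2 of the 2 dependencies hold.

2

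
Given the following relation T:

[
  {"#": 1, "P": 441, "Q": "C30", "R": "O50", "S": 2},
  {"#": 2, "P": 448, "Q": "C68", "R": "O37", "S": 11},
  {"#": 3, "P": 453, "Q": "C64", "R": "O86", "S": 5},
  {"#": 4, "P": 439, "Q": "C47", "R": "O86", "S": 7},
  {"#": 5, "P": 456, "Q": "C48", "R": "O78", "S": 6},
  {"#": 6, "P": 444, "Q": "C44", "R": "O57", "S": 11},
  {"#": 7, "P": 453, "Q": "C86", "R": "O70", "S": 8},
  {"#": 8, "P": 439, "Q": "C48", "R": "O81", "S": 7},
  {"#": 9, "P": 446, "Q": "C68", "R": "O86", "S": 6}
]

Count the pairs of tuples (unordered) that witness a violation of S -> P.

S=11: violating pairs (2,6) — 1 pair.
S=7: all 2 rows agree on P — 0 pairs.
S=6: violating pairs (5,9) — 1 pair.

2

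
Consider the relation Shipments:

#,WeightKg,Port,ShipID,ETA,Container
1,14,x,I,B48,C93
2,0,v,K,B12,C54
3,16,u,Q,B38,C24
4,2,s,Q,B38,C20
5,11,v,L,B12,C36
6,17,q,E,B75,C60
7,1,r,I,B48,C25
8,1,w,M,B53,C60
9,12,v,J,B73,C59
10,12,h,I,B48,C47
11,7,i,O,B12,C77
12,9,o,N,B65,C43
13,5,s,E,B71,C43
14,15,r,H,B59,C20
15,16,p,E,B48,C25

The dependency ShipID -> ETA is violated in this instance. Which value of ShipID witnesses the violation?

E

ShipID=I: rows 1, 7, 10 → ETA = B48, B48, B48 ✓
ShipID=K: row 2 → ETA = B12 ✓
ShipID=Q: rows 3, 4 → ETA = B38, B38 ✓
ShipID=L: row 5 → ETA = B12 ✓
ShipID=E: rows 6, 13, 15 → ETA takes values {B75, B71, B48} — violation
ShipID=M: row 8 → ETA = B53 ✓
ShipID=J: row 9 → ETA = B73 ✓
ShipID=O: row 11 → ETA = B12 ✓
ShipID=N: row 12 → ETA = B65 ✓
ShipID=H: row 14 → ETA = B59 ✓
The only ShipID value with inconsistent ETA is ShipID=E.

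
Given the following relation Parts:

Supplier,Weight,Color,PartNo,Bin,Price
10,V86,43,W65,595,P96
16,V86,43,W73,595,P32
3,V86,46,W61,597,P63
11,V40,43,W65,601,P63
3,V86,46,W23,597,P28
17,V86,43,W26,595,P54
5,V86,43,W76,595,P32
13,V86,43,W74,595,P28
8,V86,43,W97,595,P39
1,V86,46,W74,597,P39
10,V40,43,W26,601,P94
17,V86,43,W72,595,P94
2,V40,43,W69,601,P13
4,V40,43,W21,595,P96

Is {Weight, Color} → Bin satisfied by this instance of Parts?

No

(Weight=V86, Color=43): 7 rows → Bin = 595, 595, 595, 595, 595, 595, 595 ✓
(Weight=V86, Color=46): 3 rows → Bin = 597, 597, 597 ✓
(Weight=V40, Color=43): 4 rows → Bin takes values {601, 595} — violation
Two rows agree on {Weight, Color} but differ on Bin, so {Weight, Color} → Bin does not hold.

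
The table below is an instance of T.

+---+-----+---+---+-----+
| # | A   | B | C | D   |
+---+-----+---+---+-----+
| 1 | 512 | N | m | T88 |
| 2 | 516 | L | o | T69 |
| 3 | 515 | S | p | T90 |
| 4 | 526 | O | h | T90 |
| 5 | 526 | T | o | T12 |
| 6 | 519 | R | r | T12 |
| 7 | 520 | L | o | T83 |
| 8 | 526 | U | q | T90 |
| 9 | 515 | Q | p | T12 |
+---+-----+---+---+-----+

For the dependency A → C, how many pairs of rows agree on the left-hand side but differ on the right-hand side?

A=515: all 2 rows agree on C — 0 pairs.
A=526: violating pairs (4,5), (4,8), (5,8) — 3 pairs.

3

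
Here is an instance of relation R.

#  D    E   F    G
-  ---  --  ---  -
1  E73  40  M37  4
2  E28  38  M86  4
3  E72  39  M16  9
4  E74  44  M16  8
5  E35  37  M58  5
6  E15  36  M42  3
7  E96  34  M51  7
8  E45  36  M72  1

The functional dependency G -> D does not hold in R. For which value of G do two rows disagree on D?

4

G=4: rows 1, 2 → D takes values {E73, E28} — violation
G=9: row 3 → D = E72 ✓
G=8: row 4 → D = E74 ✓
G=5: row 5 → D = E35 ✓
G=3: row 6 → D = E15 ✓
G=7: row 7 → D = E96 ✓
G=1: row 8 → D = E45 ✓
The only G value with inconsistent D is G=4.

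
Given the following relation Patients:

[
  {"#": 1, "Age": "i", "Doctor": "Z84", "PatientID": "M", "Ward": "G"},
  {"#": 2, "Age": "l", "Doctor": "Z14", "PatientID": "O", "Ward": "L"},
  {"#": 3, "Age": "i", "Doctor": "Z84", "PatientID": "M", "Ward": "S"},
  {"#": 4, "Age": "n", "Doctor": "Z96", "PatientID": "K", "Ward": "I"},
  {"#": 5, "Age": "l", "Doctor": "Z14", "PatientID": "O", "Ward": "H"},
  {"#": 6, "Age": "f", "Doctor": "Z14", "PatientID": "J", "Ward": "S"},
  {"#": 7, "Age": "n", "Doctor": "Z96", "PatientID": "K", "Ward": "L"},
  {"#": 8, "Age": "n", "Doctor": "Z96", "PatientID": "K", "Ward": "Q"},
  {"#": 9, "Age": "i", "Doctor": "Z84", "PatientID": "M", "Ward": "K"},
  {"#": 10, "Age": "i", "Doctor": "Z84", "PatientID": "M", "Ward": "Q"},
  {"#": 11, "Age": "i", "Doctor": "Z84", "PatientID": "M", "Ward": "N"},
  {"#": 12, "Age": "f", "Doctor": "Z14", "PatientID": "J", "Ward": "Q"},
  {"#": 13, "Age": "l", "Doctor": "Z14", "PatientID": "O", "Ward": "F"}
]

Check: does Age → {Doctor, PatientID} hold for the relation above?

Yes

Age=i: rows 1, 3, 9, 10, 11 → {Doctor,PatientID} = (Z84, M), (Z84, M), (Z84, M), (Z84, M), (Z84, M) ✓
Age=l: rows 2, 5, 13 → {Doctor,PatientID} = (Z14, O), (Z14, O), (Z14, O) ✓
Age=n: rows 4, 7, 8 → {Doctor,PatientID} = (Z96, K), (Z96, K), (Z96, K) ✓
Age=f: rows 6, 12 → {Doctor,PatientID} = (Z14, J), (Z14, J) ✓
Every Age value is associated with a single {Doctor, PatientID} value, so Age → {Doctor, PatientID} holds.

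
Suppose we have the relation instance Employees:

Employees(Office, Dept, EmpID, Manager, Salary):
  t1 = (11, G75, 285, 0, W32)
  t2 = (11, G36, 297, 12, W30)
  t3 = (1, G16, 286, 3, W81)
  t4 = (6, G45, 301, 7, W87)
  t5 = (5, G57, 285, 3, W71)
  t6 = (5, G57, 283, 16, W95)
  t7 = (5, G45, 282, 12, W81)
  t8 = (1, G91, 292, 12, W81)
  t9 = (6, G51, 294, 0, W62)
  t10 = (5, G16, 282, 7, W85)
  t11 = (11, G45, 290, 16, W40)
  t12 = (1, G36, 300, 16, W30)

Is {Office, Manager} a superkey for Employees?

All 12 rows have distinct {Office, Manager} values, so {Office, Manager} → (all attributes) holds and {Office, Manager} is a superkey.

Yes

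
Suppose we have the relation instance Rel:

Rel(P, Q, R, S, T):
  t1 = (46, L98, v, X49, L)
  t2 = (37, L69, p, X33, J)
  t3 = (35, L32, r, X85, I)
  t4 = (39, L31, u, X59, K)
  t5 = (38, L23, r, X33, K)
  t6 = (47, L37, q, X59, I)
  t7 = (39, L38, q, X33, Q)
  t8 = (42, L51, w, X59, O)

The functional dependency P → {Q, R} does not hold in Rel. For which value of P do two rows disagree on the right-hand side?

39

P=46: row 1 → {Q,R} = (L98, v) ✓
P=37: row 2 → {Q,R} = (L69, p) ✓
P=35: row 3 → {Q,R} = (L32, r) ✓
P=39: rows 4, 7 → {Q,R} takes values {(L31, u), (L38, q)} — violation
P=38: row 5 → {Q,R} = (L23, r) ✓
P=47: row 6 → {Q,R} = (L37, q) ✓
P=42: row 8 → {Q,R} = (L51, w) ✓
The only P value with inconsistent RHS is P=39.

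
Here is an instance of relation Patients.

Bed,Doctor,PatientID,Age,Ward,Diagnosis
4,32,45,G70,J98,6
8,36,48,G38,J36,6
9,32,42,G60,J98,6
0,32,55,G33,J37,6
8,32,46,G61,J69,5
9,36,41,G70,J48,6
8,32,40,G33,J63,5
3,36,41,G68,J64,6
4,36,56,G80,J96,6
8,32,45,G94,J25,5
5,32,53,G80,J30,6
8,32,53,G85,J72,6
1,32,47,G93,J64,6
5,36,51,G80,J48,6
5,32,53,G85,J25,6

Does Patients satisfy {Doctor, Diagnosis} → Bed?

(Doctor=32, Diagnosis=6): 7 rows → Bed takes values {4, 9, 0, 5, 8, 1} — violation
(Doctor=36, Diagnosis=6): 5 rows → Bed takes values {8, 9, 3, 4, 5} — violation
(Doctor=32, Diagnosis=5): 3 rows → Bed = 8, 8, 8 ✓
Two rows agree on {Doctor, Diagnosis} but differ on Bed, so {Doctor, Diagnosis} → Bed does not hold.

No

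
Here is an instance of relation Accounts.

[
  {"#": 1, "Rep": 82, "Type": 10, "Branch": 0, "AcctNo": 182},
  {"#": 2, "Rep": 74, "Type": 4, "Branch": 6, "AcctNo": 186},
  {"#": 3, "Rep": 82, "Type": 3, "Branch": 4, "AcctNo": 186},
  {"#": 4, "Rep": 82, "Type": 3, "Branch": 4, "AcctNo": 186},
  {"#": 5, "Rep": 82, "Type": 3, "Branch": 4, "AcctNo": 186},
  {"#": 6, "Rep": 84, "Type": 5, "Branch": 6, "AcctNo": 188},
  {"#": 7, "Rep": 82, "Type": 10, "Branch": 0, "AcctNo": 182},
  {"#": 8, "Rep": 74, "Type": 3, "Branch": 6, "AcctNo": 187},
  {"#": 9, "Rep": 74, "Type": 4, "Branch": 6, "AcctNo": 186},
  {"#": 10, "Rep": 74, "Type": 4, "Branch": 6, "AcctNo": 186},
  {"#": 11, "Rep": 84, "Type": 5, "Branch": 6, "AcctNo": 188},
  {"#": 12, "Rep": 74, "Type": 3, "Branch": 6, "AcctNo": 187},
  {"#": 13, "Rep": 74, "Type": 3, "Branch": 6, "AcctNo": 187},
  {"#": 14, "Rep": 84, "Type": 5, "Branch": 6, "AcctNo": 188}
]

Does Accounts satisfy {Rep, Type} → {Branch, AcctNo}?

(Rep=82, Type=10): rows 1, 7 → {Branch,AcctNo} = (0, 182), (0, 182) ✓
(Rep=74, Type=4): rows 2, 9, 10 → {Branch,AcctNo} = (6, 186), (6, 186), (6, 186) ✓
(Rep=82, Type=3): rows 3, 4, 5 → {Branch,AcctNo} = (4, 186), (4, 186), (4, 186) ✓
(Rep=84, Type=5): rows 6, 11, 14 → {Branch,AcctNo} = (6, 188), (6, 188), (6, 188) ✓
(Rep=74, Type=3): rows 8, 12, 13 → {Branch,AcctNo} = (6, 187), (6, 187), (6, 187) ✓
Every {Rep, Type} value is associated with a single {Branch, AcctNo} value, so {Rep, Type} → {Branch, AcctNo} holds.

Yes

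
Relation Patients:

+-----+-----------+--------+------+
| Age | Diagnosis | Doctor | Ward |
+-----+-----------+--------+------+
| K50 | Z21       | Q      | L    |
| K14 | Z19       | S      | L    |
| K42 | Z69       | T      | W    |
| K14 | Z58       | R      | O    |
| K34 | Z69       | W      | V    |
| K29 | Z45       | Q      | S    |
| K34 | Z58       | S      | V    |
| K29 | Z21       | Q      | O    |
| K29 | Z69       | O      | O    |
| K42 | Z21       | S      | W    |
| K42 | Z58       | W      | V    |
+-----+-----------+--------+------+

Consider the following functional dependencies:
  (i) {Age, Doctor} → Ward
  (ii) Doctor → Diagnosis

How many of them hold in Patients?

0

(i) {Age, Doctor} → Ward: (Age=K29, Doctor=Q): 2 rows → Ward takes values {S, O} — violation — fails.
(ii) Doctor → Diagnosis: Doctor=Q: 3 rows → Diagnosis takes values {Z21, Z45} — violation; Doctor=S: 3 rows → Diagnosis takes values {Z19, Z58, Z21} — violation; Doctor=W: 2 rows → Diagnosis takes values {Z69, Z58} — violation — fails.
None of the 2 dependencies hold.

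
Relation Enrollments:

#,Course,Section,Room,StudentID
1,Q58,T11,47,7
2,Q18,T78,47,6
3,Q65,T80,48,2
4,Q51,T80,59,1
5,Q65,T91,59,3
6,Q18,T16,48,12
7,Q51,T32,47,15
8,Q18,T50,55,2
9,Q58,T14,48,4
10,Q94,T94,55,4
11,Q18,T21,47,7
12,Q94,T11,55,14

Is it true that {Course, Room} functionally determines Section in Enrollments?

(Course=Q58, Room=47): row 1 → Section = T11 ✓
(Course=Q18, Room=47): rows 2, 11 → Section takes values {T78, T21} — violation
(Course=Q65, Room=48): row 3 → Section = T80 ✓
(Course=Q51, Room=59): row 4 → Section = T80 ✓
(Course=Q65, Room=59): row 5 → Section = T91 ✓
(Course=Q18, Room=48): row 6 → Section = T16 ✓
(Course=Q51, Room=47): row 7 → Section = T32 ✓
(Course=Q18, Room=55): row 8 → Section = T50 ✓
(Course=Q58, Room=48): row 9 → Section = T14 ✓
(Course=Q94, Room=55): rows 10, 12 → Section takes values {T94, T11} — violation
Two rows agree on {Course, Room} but differ on Section, so {Course, Room} → Section does not hold.

No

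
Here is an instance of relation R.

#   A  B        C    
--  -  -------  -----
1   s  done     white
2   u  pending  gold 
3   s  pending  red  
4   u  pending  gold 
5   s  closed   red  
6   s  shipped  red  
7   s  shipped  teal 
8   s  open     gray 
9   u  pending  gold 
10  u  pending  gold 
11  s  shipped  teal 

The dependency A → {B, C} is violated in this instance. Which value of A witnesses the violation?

s

A=s: rows 1, 3, 5, 6, 7, 8, 11 → {B,C} takes values {(done, white), (pending, red), (closed, red), (shipped, red), (shipped, teal), (open, gray)} — violation
A=u: rows 2, 4, 9, 10 → {B,C} = (pending, gold), (pending, gold), (pending, gold), (pending, gold) ✓
The only A value with inconsistent RHS is A=s.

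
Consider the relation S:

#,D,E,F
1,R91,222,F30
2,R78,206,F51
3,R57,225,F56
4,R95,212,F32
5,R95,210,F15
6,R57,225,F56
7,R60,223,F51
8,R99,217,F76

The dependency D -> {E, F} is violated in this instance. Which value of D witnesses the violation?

D=R91: row 1 → {E,F} = (222, F30) ✓
D=R78: row 2 → {E,F} = (206, F51) ✓
D=R57: rows 3, 6 → {E,F} = (225, F56), (225, F56) ✓
D=R95: rows 4, 5 → {E,F} takes values {(212, F32), (210, F15)} — violation
D=R60: row 7 → {E,F} = (223, F51) ✓
D=R99: row 8 → {E,F} = (217, F76) ✓
The only D value with inconsistent RHS is D=R95.

R95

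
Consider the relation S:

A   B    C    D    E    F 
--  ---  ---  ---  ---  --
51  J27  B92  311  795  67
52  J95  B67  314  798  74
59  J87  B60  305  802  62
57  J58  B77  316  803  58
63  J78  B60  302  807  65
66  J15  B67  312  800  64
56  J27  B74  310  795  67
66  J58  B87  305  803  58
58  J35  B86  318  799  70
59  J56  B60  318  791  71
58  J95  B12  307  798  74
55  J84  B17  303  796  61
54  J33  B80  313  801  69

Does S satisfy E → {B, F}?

Yes

E=795: 2 rows → {B,F} = (J27, 67), (J27, 67) ✓
E=798: 2 rows → {B,F} = (J95, 74), (J95, 74) ✓
E=802: 1 row → {B,F} = (J87, 62) ✓
E=803: 2 rows → {B,F} = (J58, 58), (J58, 58) ✓
E=807: 1 row → {B,F} = (J78, 65) ✓
E=800: 1 row → {B,F} = (J15, 64) ✓
E=799: 1 row → {B,F} = (J35, 70) ✓
E=791: 1 row → {B,F} = (J56, 71) ✓
E=796: 1 row → {B,F} = (J84, 61) ✓
E=801: 1 row → {B,F} = (J33, 69) ✓
Every E value is associated with a single {B, F} value, so E → {B, F} holds.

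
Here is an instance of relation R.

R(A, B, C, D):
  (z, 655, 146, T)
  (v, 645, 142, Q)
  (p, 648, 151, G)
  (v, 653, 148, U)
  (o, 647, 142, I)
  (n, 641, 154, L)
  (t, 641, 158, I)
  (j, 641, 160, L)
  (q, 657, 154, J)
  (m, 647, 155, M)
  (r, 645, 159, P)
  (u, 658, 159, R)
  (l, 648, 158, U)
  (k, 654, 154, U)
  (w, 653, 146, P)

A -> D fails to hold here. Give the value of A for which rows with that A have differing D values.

v

A=z: 1 row → D = T ✓
A=v: 2 rows → D takes values {Q, U} — violation
A=p: 1 row → D = G ✓
A=o: 1 row → D = I ✓
A=n: 1 row → D = L ✓
A=t: 1 row → D = I ✓
A=j: 1 row → D = L ✓
A=q: 1 row → D = J ✓
A=m: 1 row → D = M ✓
A=r: 1 row → D = P ✓
A=u: 1 row → D = R ✓
A=l: 1 row → D = U ✓
A=k: 1 row → D = U ✓
A=w: 1 row → D = P ✓
The only A value with inconsistent D is A=v.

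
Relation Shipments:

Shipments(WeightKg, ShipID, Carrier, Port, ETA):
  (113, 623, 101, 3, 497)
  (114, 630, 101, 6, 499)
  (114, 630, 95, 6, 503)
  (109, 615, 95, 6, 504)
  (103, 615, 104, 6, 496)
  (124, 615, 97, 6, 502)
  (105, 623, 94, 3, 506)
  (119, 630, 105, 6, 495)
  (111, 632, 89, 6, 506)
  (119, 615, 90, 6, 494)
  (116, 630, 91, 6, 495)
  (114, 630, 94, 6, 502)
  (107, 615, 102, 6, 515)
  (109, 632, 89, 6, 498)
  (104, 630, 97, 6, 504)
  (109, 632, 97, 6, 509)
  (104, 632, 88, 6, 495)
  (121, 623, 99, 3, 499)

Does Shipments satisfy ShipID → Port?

ShipID=623: 3 rows → Port = 3, 3, 3 ✓
ShipID=630: 6 rows → Port = 6, 6, 6, 6, 6, 6 ✓
ShipID=615: 5 rows → Port = 6, 6, 6, 6, 6 ✓
ShipID=632: 4 rows → Port = 6, 6, 6, 6 ✓
Every ShipID value is associated with a single Port value, so ShipID → Port holds.

Yes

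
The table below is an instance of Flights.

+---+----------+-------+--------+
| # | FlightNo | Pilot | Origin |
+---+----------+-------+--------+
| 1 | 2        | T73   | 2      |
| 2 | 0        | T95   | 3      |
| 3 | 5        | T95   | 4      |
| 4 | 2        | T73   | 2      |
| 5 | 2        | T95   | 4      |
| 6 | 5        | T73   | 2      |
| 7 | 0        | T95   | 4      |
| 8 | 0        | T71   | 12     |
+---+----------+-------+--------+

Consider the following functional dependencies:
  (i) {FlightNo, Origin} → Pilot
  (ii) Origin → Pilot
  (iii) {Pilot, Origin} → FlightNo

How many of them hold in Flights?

(i) {FlightNo, Origin} → Pilot: every LHS value maps to a single RHS value — holds.
(ii) Origin → Pilot: every LHS value maps to a single RHS value — holds.
(iii) {Pilot, Origin} → FlightNo: (Pilot=T73, Origin=2): rows 1, 4, 6 → FlightNo takes values {2, 5} — violation; (Pilot=T95, Origin=4): rows 3, 5, 7 → FlightNo takes values {5, 2, 0} — violation — fails.
2 of the 3 dependencies hold.

2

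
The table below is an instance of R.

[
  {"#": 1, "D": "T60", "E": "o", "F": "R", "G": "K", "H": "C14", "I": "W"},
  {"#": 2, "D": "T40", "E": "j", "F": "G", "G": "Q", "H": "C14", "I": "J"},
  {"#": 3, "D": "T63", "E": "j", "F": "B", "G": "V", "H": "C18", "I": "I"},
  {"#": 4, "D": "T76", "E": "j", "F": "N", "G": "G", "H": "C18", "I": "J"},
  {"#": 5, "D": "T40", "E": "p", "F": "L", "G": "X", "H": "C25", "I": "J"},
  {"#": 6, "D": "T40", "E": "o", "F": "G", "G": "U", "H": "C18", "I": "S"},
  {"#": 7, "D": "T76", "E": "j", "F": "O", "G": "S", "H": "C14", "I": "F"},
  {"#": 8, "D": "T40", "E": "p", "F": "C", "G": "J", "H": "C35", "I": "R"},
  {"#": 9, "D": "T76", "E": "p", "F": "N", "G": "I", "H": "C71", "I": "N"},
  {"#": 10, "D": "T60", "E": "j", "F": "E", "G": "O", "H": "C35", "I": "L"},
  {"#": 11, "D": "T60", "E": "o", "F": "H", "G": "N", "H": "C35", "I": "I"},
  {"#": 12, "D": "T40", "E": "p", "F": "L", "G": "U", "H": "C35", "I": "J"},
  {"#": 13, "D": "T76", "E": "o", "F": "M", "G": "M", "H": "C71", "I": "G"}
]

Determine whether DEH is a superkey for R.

Rows 8 and 12 have the same DEH value (D=T40, E=p, H=C35) but are distinct tuples, so DEH does not determine every attribute — not a superkey.

No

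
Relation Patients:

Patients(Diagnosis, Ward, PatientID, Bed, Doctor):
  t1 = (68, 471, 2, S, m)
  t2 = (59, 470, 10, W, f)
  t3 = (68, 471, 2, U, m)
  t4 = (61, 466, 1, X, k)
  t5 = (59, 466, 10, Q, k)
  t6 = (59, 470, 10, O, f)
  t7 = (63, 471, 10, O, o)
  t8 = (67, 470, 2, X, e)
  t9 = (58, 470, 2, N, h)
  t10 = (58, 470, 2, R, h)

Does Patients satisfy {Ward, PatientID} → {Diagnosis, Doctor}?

(Ward=471, PatientID=2): rows 1, 3 → {Diagnosis,Doctor} = (68, m), (68, m) ✓
(Ward=470, PatientID=10): rows 2, 6 → {Diagnosis,Doctor} = (59, f), (59, f) ✓
(Ward=466, PatientID=1): row 4 → {Diagnosis,Doctor} = (61, k) ✓
(Ward=466, PatientID=10): row 5 → {Diagnosis,Doctor} = (59, k) ✓
(Ward=471, PatientID=10): row 7 → {Diagnosis,Doctor} = (63, o) ✓
(Ward=470, PatientID=2): rows 8, 9, 10 → {Diagnosis,Doctor} takes values {(67, e), (58, h)} — violation
Two rows agree on {Ward, PatientID} but differ on {Diagnosis, Doctor}, so {Ward, PatientID} → {Diagnosis, Doctor} does not hold.

No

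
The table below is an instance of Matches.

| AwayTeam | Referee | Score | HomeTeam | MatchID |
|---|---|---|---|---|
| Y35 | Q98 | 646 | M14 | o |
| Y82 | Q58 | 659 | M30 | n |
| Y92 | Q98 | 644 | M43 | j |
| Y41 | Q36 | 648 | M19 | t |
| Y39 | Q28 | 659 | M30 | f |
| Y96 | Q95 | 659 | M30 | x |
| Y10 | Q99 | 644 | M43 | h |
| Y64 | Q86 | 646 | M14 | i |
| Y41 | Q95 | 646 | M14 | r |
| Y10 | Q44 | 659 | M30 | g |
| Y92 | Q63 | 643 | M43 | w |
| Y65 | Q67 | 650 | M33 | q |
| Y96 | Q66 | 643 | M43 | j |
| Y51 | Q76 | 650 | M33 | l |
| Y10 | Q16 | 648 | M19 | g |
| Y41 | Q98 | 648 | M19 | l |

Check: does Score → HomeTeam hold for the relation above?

Score=646: 3 rows → HomeTeam = M14, M14, M14 ✓
Score=659: 4 rows → HomeTeam = M30, M30, M30, M30 ✓
Score=644: 2 rows → HomeTeam = M43, M43 ✓
Score=648: 3 rows → HomeTeam = M19, M19, M19 ✓
Score=643: 2 rows → HomeTeam = M43, M43 ✓
Score=650: 2 rows → HomeTeam = M33, M33 ✓
Every Score value is associated with a single HomeTeam value, so Score → HomeTeam holds.

Yes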